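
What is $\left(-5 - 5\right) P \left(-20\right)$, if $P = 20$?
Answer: $4000$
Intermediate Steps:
$\left(-5 - 5\right) P \left(-20\right) = \left(-5 - 5\right) 20 \left(-20\right) = \left(-10\right) 20 \left(-20\right) = \left(-200\right) \left(-20\right) = 4000$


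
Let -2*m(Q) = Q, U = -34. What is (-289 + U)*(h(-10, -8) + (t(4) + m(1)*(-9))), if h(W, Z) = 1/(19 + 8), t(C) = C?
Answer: -148903/54 ≈ -2757.5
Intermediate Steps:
m(Q) = -Q/2
h(W, Z) = 1/27
(-289 + U)*(h(-10, -8) + (t(4) + m(1)*(-9))) = (-289 - 34)*(1/27 + (4 - ½*1*(-9))) = -323*(1/27 + (4 - ½*(-9))) = -323*(1/27 + (4 + 9/2)) = -323*(1/27 + 17/2) = -323*461/54 = -148903/54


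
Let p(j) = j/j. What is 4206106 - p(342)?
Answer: 4206105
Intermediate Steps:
p(j) = 1
4206106 - p(342) = 4206106 - 1*1 = 4206106 - 1 = 4206105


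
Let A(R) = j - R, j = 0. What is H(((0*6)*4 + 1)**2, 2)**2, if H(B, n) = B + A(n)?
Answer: 1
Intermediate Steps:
A(R) = -R (A(R) = 0 - R = -R)
H(B, n) = B - n
H(((0*6)*4 + 1)**2, 2)**2 = (((0*6)*4 + 1)**2 - 1*2)**2 = ((0*4 + 1)**2 - 2)**2 = ((0 + 1)**2 - 2)**2 = (1**2 - 2)**2 = (1 - 2)**2 = (-1)**2 = 1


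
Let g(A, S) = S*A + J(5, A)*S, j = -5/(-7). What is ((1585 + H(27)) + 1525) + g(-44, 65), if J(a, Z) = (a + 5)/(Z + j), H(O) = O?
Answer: 79381/303 ≈ 261.98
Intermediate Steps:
j = 5/7 (j = -5*(-1/7) = 5/7 ≈ 0.71429)
J(a, Z) = (5 + a)/(5/7 + Z) (J(a, Z) = (a + 5)/(Z + 5/7) = (5 + a)/(5/7 + Z))
g(A, S) = A*S + 70*S/(5 + 7*A) (g(A, S) = S*A + (7*(5 + 5)/(5 + 7*A))*S = A*S + (7*10/(5 + 7*A))*S = A*S + (70/(5 + 7*A))*S = A*S + 70*S/(5 + 7*A))
((1585 + H(27)) + 1525) + g(-44, 65) = ((1585 + 27) + 1525) + 65*(70 - 44*(5 + 7*(-44)))/(5 + 7*(-44)) = (1612 + 1525) + 65*(70 - 44*(5 - 308))/(5 - 308) = 3137 + 65*(70 - 44*(-303))/(-303) = 3137 + 65*(-1/303)*(70 + 13332) = 3137 + 65*(-1/303)*13402 = 3137 - 871130/303 = 79381/303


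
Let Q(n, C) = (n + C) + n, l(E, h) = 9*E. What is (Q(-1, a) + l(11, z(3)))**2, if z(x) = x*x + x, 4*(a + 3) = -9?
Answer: 134689/16 ≈ 8418.1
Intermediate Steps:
a = -21/4 (a = -3 + (1/4)*(-9) = -3 - 9/4 = -21/4 ≈ -5.2500)
z(x) = x + x**2 (z(x) = x**2 + x = x + x**2)
Q(n, C) = C + 2*n (Q(n, C) = (C + n) + n = C + 2*n)
(Q(-1, a) + l(11, z(3)))**2 = ((-21/4 + 2*(-1)) + 9*11)**2 = ((-21/4 - 2) + 99)**2 = (-29/4 + 99)**2 = (367/4)**2 = 134689/16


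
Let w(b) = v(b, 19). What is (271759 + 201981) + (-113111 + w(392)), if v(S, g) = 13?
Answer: 360642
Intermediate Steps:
w(b) = 13
(271759 + 201981) + (-113111 + w(392)) = (271759 + 201981) + (-113111 + 13) = 473740 - 113098 = 360642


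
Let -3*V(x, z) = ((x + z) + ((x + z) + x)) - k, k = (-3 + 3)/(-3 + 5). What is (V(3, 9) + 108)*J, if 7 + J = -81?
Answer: -8712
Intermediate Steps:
J = -88 (J = -7 - 81 = -88)
k = 0 (k = 0/2 = 0*(½) = 0)
V(x, z) = -x - 2*z/3 (V(x, z) = -(((x + z) + ((x + z) + x)) - 1*0)/3 = -(((x + z) + (z + 2*x)) + 0)/3 = -((2*z + 3*x) + 0)/3 = -(2*z + 3*x)/3 = -x - 2*z/3)
(V(3, 9) + 108)*J = ((-1*3 - ⅔*9) + 108)*(-88) = ((-3 - 6) + 108)*(-88) = (-9 + 108)*(-88) = 99*(-88) = -8712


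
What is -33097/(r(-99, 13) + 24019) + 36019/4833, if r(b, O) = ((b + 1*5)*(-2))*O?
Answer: 264404332/42631893 ≈ 6.2020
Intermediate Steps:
r(b, O) = O*(-10 - 2*b) (r(b, O) = ((b + 5)*(-2))*O = ((5 + b)*(-2))*O = (-10 - 2*b)*O = O*(-10 - 2*b))
-33097/(r(-99, 13) + 24019) + 36019/4833 = -33097/(-2*13*(5 - 99) + 24019) + 36019/4833 = -33097/(-2*13*(-94) + 24019) + 36019*(1/4833) = -33097/(2444 + 24019) + 36019/4833 = -33097/26463 + 36019/4833 = 264404332/42631893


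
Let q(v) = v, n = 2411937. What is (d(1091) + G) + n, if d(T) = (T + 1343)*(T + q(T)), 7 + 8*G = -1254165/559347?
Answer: 5759725711701/745796 ≈ 7.7229e+6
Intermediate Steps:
G = -861599/745796 (G = -7/8 + (-1254165/559347)/8 = -7/8 + (-1254165*1/559347)/8 = -7/8 + (⅛)*(-418055/186449) = -7/8 - 418055/1491592 = -861599/745796 ≈ -1.1553)
d(T) = 2*T*(1343 + T) (d(T) = (T + 1343)*(T + T) = (1343 + T)*(2*T) = 2*T*(1343 + T))
(d(1091) + G) + n = (2*1091*(1343 + 1091) - 861599/745796) + 2411937 = (2*1091*2434 - 861599/745796) + 2411937 = (5310988 - 861599/745796) + 2411937 = 3960912744849/745796 + 2411937 = 5759725711701/745796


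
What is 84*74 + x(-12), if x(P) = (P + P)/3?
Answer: 6208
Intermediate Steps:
x(P) = 2*P/3 (x(P) = (2*P)*(⅓) = 2*P/3)
84*74 + x(-12) = 84*74 + (⅔)*(-12) = 6216 - 8 = 6208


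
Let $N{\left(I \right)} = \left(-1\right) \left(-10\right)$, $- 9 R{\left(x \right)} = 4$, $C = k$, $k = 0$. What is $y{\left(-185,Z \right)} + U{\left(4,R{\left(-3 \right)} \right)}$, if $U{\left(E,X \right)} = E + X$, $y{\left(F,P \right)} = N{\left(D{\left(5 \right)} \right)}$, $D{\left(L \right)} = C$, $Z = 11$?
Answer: $\frac{122}{9} \approx 13.556$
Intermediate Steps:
$C = 0$
$R{\left(x \right)} = - \frac{4}{9}$ ($R{\left(x \right)} = \left(- \frac{1}{9}\right) 4 = - \frac{4}{9}$)
$D{\left(L \right)} = 0$
$N{\left(I \right)} = 10$
$y{\left(F,P \right)} = 10$
$y{\left(-185,Z \right)} + U{\left(4,R{\left(-3 \right)} \right)} = 10 + \left(4 - \frac{4}{9}\right) = 10 + \frac{32}{9} = \frac{122}{9}$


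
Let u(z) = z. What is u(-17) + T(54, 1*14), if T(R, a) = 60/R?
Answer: -143/9 ≈ -15.889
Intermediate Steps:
u(-17) + T(54, 1*14) = -17 + 60/54 = -17 + 60*(1/54) = -17 + 10/9 = -143/9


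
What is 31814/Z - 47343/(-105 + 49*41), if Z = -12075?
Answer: -12902869/469200 ≈ -27.500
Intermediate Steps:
31814/Z - 47343/(-105 + 49*41) = 31814/(-12075) - 47343/(-105 + 49*41) = 31814*(-1/12075) - 47343/(-105 + 2009) = -31814/12075 - 47343/1904 = -12902869/469200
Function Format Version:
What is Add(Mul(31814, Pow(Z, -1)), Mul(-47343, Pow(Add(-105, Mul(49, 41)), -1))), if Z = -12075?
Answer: Rational(-12902869, 469200) ≈ -27.500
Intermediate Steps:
Add(Mul(31814, Pow(Z, -1)), Mul(-47343, Pow(Add(-105, Mul(49, 41)), -1))) = Add(Mul(31814, Pow(-12075, -1)), Mul(-47343, Pow(Add(-105, Mul(49, 41)), -1))) = Add(Mul(31814, Rational(-1, 12075)), Mul(-47343, Pow(Add(-105, 2009), -1))) = Add(Rational(-31814, 12075), Mul(-47343, Pow(1904, -1))) = Add(Rational(-31814, 12075), Mul(-47343, Rational(1, 1904))) = Add(Rational(-31814, 12075), Rational(-47343, 1904)) = Rational(-12902869, 469200)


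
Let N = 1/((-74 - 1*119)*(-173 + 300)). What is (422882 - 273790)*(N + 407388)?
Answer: 1488756267611564/24511 ≈ 6.0738e+10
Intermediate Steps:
N = -1/24511 (N = 1/((-74 - 119)*127) = 1/(-193*127) = 1/(-24511) = -1/24511 ≈ -4.0798e-5)
(422882 - 273790)*(N + 407388) = (422882 - 273790)*(-1/24511 + 407388) = 149092*(9985487267/24511) = 1488756267611564/24511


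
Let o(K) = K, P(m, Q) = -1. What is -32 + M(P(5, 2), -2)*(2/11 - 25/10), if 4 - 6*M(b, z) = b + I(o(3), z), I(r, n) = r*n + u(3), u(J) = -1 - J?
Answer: -1663/44 ≈ -37.795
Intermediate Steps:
I(r, n) = -4 + n*r (I(r, n) = r*n + (-1 - 1*3) = n*r + (-1 - 3) = n*r - 4 = -4 + n*r)
M(b, z) = 4/3 - z/2 - b/6 (M(b, z) = 2/3 - (b + (-4 + z*3))/6 = 2/3 - (b + (-4 + 3*z))/6 = 2/3 - (-4 + b + 3*z)/6 = 2/3 + (2/3 - z/2 - b/6) = 4/3 - z/2 - b/6)
-32 + M(P(5, 2), -2)*(2/11 - 25/10) = -32 + (4/3 - 1/2*(-2) - 1/6*(-1))*(2/11 - 25/10) = -32 + (4/3 + 1 + 1/6)*(2*(1/11) - 25*1/10) = -32 + 5*(2/11 - 5/2)/2 = -32 + (5/2)*(-51/22) = -32 - 255/44 = -1663/44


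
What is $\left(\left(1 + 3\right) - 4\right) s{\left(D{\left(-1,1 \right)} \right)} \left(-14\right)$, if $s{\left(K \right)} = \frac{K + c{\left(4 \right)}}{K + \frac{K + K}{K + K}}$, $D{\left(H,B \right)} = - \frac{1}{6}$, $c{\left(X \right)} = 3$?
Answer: $0$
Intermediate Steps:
$D{\left(H,B \right)} = - \frac{1}{6}$ ($D{\left(H,B \right)} = \left(-1\right) \frac{1}{6} = - \frac{1}{6}$)
$s{\left(K \right)} = \frac{3 + K}{1 + K}$ ($s{\left(K \right)} = \frac{K + 3}{K + \frac{K + K}{K + K}} = \frac{3 + K}{K + \frac{2 K}{2 K}} = \frac{3 + K}{K + 2 K \frac{1}{2 K}} = \frac{3 + K}{K + 1} = \frac{3 + K}{1 + K}$)
$\left(\left(1 + 3\right) - 4\right) s{\left(D{\left(-1,1 \right)} \right)} \left(-14\right) = \left(\left(1 + 3\right) - 4\right) \frac{3 - \frac{1}{6}}{1 - \frac{1}{6}} \left(-14\right) = \left(4 - 4\right) \frac{1}{\frac{5}{6}} \cdot \frac{17}{6} \left(-14\right) = 0 \cdot \frac{6}{5} \cdot \frac{17}{6} \left(-14\right) = 0 \cdot \frac{17}{5} \left(-14\right) = 0 \left(-14\right) = 0$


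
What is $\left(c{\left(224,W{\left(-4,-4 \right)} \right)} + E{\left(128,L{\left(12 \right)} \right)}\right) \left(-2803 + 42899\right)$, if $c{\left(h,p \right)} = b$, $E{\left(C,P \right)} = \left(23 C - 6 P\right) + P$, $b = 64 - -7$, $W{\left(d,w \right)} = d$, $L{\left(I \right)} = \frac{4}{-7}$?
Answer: $121004000$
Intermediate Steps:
$L{\left(I \right)} = - \frac{4}{7}$ ($L{\left(I \right)} = 4 \left(- \frac{1}{7}\right) = - \frac{4}{7}$)
$b = 71$ ($b = 64 + 7 = 71$)
$E{\left(C,P \right)} = - 5 P + 23 C$ ($E{\left(C,P \right)} = \left(- 6 P + 23 C\right) + P = - 5 P + 23 C$)
$c{\left(h,p \right)} = 71$
$\left(c{\left(224,W{\left(-4,-4 \right)} \right)} + E{\left(128,L{\left(12 \right)} \right)}\right) \left(-2803 + 42899\right) = \left(71 + \left(\left(-5\right) \left(- \frac{4}{7}\right) + 23 \cdot 128\right)\right) \left(-2803 + 42899\right) = \left(71 + \left(\frac{20}{7} + 2944\right)\right) 40096 = \left(71 + \frac{20628}{7}\right) 40096 = \frac{21125}{7} \cdot 40096 = 121004000$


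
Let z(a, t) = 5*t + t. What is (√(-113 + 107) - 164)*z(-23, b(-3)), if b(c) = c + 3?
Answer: 0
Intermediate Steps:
b(c) = 3 + c
z(a, t) = 6*t
(√(-113 + 107) - 164)*z(-23, b(-3)) = (√(-113 + 107) - 164)*(6*(3 - 3)) = (√(-6) - 164)*(6*0) = (I*√6 - 164)*0 = (-164 + I*√6)*0 = 0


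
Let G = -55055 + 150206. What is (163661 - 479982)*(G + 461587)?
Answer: -176107920898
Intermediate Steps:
G = 95151
(163661 - 479982)*(G + 461587) = (163661 - 479982)*(95151 + 461587) = -316321*556738 = -176107920898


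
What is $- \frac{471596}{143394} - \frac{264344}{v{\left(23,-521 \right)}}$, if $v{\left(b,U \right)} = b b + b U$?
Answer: $\frac{902880082}{45623191} \approx 19.79$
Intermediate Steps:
$v{\left(b,U \right)} = b^{2} + U b$
$- \frac{471596}{143394} - \frac{264344}{v{\left(23,-521 \right)}} = - \frac{471596}{143394} - \frac{264344}{23 \left(-521 + 23\right)} = \left(-471596\right) \frac{1}{143394} - \frac{264344}{23 \left(-498\right)} = - \frac{235798}{71697} - \frac{264344}{-11454} = - \frac{235798}{71697} - - \frac{132172}{5727} = - \frac{235798}{71697} + \frac{132172}{5727} = \frac{902880082}{45623191}$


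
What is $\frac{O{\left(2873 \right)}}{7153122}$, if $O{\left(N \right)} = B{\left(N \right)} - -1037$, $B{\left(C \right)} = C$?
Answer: $\frac{1955}{3576561} \approx 0.00054661$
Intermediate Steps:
$O{\left(N \right)} = 1037 + N$ ($O{\left(N \right)} = N - -1037 = N + 1037 = 1037 + N$)
$\frac{O{\left(2873 \right)}}{7153122} = \frac{1037 + 2873}{7153122} = 3910 \cdot \frac{1}{7153122} = \frac{1955}{3576561}$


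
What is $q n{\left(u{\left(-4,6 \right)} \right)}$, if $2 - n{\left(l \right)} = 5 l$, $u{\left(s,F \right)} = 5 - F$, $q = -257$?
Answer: $-1799$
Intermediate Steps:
$n{\left(l \right)} = 2 - 5 l$
$q n{\left(u{\left(-4,6 \right)} \right)} = - 257 \left(2 - 5 \left(5 - 6\right)\right) = - 257 \left(2 - -5\right) = - 257 \left(2 + 5\right) = \left(-257\right) 7 = -1799$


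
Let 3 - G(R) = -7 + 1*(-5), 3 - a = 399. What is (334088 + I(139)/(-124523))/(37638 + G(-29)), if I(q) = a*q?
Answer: 41601695068/4688664519 ≈ 8.8728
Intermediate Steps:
a = -396 (a = 3 - 1*399 = 3 - 399 = -396)
I(q) = -396*q
G(R) = 15 (G(R) = 3 - (-7 + 1*(-5)) = 3 - (-7 - 5) = 3 - 1*(-12) = 3 + 12 = 15)
(334088 + I(139)/(-124523))/(37638 + G(-29)) = (334088 - 396*139/(-124523))/(37638 + 15) = (334088 - 55044*(-1/124523))/37653 = (334088 + 55044/124523)*(1/37653) = (41601695068/124523)*(1/37653) = 41601695068/4688664519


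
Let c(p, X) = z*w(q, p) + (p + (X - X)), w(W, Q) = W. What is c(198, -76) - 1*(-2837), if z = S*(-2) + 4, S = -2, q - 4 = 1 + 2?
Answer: 3091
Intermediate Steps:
q = 7 (q = 4 + (1 + 2) = 4 + 3 = 7)
z = 8 (z = -2*(-2) + 4 = 4 + 4 = 8)
c(p, X) = 56 + p (c(p, X) = 8*7 + (p + (X - X)) = 56 + (p + 0) = 56 + p)
c(198, -76) - 1*(-2837) = (56 + 198) - 1*(-2837) = 254 + 2837 = 3091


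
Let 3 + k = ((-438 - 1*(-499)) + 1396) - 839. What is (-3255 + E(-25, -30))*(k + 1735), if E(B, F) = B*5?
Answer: -7943000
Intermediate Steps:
E(B, F) = 5*B
k = 615 (k = -3 + (((-438 - 1*(-499)) + 1396) - 839) = -3 + (((-438 + 499) + 1396) - 839) = -3 + ((61 + 1396) - 839) = -3 + (1457 - 839) = -3 + 618 = 615)
(-3255 + E(-25, -30))*(k + 1735) = (-3255 + 5*(-25))*(615 + 1735) = (-3255 - 125)*2350 = -3380*2350 = -7943000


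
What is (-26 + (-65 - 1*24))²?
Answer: 13225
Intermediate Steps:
(-26 + (-65 - 1*24))² = (-26 + (-65 - 24))² = (-26 - 89)² = (-115)² = 13225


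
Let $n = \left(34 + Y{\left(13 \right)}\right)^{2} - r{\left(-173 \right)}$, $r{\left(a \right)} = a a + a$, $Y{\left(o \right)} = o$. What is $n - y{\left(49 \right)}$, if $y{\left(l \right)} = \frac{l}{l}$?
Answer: $-27548$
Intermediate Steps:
$y{\left(l \right)} = 1$
$r{\left(a \right)} = a + a^{2}$ ($r{\left(a \right)} = a^{2} + a = a + a^{2}$)
$n = -27547$ ($n = \left(34 + 13\right)^{2} - - 173 \left(1 - 173\right) = 47^{2} - \left(-173\right) \left(-172\right) = 2209 - 29756 = -27547$)
$n - y{\left(49 \right)} = -27547 - 1 = -27548$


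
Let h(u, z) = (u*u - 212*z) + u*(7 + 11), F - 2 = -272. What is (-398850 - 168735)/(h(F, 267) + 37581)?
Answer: -189195/16339 ≈ -11.579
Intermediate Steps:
F = -270 (F = 2 - 272 = -270)
h(u, z) = u² - 212*z + 18*u (h(u, z) = (u² - 212*z) + u*18 = (u² - 212*z) + 18*u = u² - 212*z + 18*u)
(-398850 - 168735)/(h(F, 267) + 37581) = (-398850 - 168735)/(((-270)² - 212*267 + 18*(-270)) + 37581) = -567585/((72900 - 56604 - 4860) + 37581) = -567585/(11436 + 37581) = -567585/49017 = -567585*1/49017 = -189195/16339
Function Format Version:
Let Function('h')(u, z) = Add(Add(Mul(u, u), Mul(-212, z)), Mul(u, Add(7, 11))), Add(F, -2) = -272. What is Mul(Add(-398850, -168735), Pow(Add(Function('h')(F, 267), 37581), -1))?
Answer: Rational(-189195, 16339) ≈ -11.579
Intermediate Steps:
F = -270 (F = Add(2, -272) = -270)
Function('h')(u, z) = Add(Pow(u, 2), Mul(-212, z), Mul(18, u)) (Function('h')(u, z) = Add(Add(Pow(u, 2), Mul(-212, z)), Mul(u, 18)) = Add(Add(Pow(u, 2), Mul(-212, z)), Mul(18, u)) = Add(Pow(u, 2), Mul(-212, z), Mul(18, u)))
Mul(Add(-398850, -168735), Pow(Add(Function('h')(F, 267), 37581), -1)) = Mul(Add(-398850, -168735), Pow(Add(Add(Pow(-270, 2), Mul(-212, 267), Mul(18, -270)), 37581), -1)) = Mul(-567585, Pow(Add(Add(72900, -56604, -4860), 37581), -1)) = Mul(-567585, Pow(Add(11436, 37581), -1)) = Mul(-567585, Pow(49017, -1)) = Mul(-567585, Rational(1, 49017)) = Rational(-189195, 16339)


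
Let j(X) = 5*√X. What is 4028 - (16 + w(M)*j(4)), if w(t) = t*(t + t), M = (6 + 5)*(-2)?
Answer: -5668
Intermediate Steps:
M = -22 (M = 11*(-2) = -22)
w(t) = 2*t² (w(t) = t*(2*t) = 2*t²)
4028 - (16 + w(M)*j(4)) = 4028 - (16 + (2*(-22)²)*(5*√4)) = 4028 - (16 + (2*484)*(5*2)) = 4028 - (16 + 968*10) = 4028 - (16 + 9680) = 4028 - 1*9696 = 4028 - 9696 = -5668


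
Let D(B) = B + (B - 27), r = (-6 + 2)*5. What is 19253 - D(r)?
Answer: 19320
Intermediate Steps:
r = -20 (r = -4*5 = -20)
D(B) = -27 + 2*B (D(B) = B + (-27 + B) = -27 + 2*B)
19253 - D(r) = 19253 - (-27 + 2*(-20)) = 19253 - (-27 - 40) = 19253 - 1*(-67) = 19253 + 67 = 19320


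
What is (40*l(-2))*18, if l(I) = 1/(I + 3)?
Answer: 720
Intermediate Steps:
l(I) = 1/(3 + I)
(40*l(-2))*18 = (40/(3 - 2))*18 = (40/1)*18 = (40*1)*18 = 40*18 = 720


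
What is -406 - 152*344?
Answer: -52694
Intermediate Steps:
-406 - 152*344 = -406 - 52288 = -52694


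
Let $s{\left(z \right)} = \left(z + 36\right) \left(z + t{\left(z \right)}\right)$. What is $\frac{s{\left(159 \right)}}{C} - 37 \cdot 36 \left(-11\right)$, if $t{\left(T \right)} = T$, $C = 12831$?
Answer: $\frac{4822098}{329} \approx 14657.0$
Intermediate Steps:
$s{\left(z \right)} = 2 z \left(36 + z\right)$ ($s{\left(z \right)} = \left(z + 36\right) \left(z + z\right) = \left(36 + z\right) 2 z = 2 z \left(36 + z\right)$)
$\frac{s{\left(159 \right)}}{C} - 37 \cdot 36 \left(-11\right) = \frac{2 \cdot 159 \left(36 + 159\right)}{12831} - 37 \cdot 36 \left(-11\right) = 2 \cdot 159 \cdot 195 \cdot \frac{1}{12831} - 1332 \left(-11\right) = 62010 \cdot \frac{1}{12831} - -14652 = \frac{1590}{329} + 14652 = \frac{4822098}{329}$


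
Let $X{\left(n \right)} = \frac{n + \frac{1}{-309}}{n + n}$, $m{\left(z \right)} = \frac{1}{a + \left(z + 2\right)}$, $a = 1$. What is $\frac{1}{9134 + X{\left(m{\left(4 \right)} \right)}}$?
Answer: $\frac{309}{2822557} \approx 0.00010948$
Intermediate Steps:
$m{\left(z \right)} = \frac{1}{3 + z}$ ($m{\left(z \right)} = \frac{1}{1 + \left(z + 2\right)} = \frac{1}{1 + \left(2 + z\right)} = \frac{1}{3 + z}$)
$X{\left(n \right)} = \frac{- \frac{1}{309} + n}{2 n}$ ($X{\left(n \right)} = \frac{n - \frac{1}{309}}{2 n} = \left(- \frac{1}{309} + n\right) \frac{1}{2 n} = \frac{- \frac{1}{309} + n}{2 n}$)
$\frac{1}{9134 + X{\left(m{\left(4 \right)} \right)}} = \frac{1}{9134 + \frac{-1 + \frac{309}{3 + 4}}{618 \frac{1}{3 + 4}}} = \frac{1}{9134 + \frac{-1 + \frac{309}{7}}{618 \cdot \frac{1}{7}}} = \frac{1}{9134 + \frac{\frac{1}{\frac{1}{7}} \left(-1 + 309 \cdot \frac{1}{7}\right)}{618}} = \frac{1}{9134 + \frac{1}{618} \cdot 7 \left(-1 + \frac{309}{7}\right)} = \frac{1}{9134 + \frac{1}{618} \cdot 7 \cdot \frac{302}{7}} = \frac{1}{9134 + \frac{151}{309}} = \frac{1}{\frac{2822557}{309}} = \frac{309}{2822557}$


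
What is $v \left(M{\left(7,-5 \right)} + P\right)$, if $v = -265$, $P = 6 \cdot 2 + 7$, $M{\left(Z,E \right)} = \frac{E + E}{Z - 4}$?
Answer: $- \frac{12455}{3} \approx -4151.7$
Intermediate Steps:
$M{\left(Z,E \right)} = \frac{2 E}{-4 + Z}$
$P = 19$ ($P = 12 + 7 = 19$)
$v \left(M{\left(7,-5 \right)} + P\right) = - 265 \left(2 \left(-5\right) \frac{1}{-4 + 7} + 19\right) = - 265 \left(2 \left(-5\right) \frac{1}{3} + 19\right) = - 265 \left(- \frac{10}{3} + 19\right) = \left(-265\right) \frac{47}{3} = - \frac{12455}{3}$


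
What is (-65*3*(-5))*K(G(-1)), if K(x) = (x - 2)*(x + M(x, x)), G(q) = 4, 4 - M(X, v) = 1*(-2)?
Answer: 19500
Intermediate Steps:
M(X, v) = 6 (M(X, v) = 4 - (-2) = 4 - 1*(-2) = 4 + 2 = 6)
K(x) = (-2 + x)*(6 + x) (K(x) = (x - 2)*(x + 6) = (-2 + x)*(6 + x))
(-65*3*(-5))*K(G(-1)) = (-65*3*(-5))*(-12 + 4² + 4*4) = (-65*(-15))*(-12 + 16 + 16) = -5*(-195)*20 = 975*20 = 19500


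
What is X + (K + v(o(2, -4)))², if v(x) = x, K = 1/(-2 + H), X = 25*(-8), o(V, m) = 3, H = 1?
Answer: -196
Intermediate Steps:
X = -200
K = -1 (K = 1/(-2 + 1) = 1/(-1) = -1)
X + (K + v(o(2, -4)))² = -200 + (-1 + 3)² = -200 + 2² = -200 + 4 = -196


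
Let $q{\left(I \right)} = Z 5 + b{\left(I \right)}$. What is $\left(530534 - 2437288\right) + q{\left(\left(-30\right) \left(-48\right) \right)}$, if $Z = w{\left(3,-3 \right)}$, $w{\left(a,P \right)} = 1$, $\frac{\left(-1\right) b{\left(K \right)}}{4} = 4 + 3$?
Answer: $-1906777$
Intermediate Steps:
$b{\left(K \right)} = -28$ ($b{\left(K \right)} = - 4 \left(4 + 3\right) = \left(-4\right) 7 = -28$)
$Z = 1$
$q{\left(I \right)} = -23$ ($q{\left(I \right)} = 1 \cdot 5 - 28 = 5 - 28 = -23$)
$\left(530534 - 2437288\right) + q{\left(\left(-30\right) \left(-48\right) \right)} = \left(530534 - 2437288\right) - 23 = -1906754 - 23 = -1906777$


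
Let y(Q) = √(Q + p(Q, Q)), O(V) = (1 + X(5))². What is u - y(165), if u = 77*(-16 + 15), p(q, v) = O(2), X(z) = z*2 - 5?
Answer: -77 - √201 ≈ -91.177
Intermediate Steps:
X(z) = -5 + 2*z (X(z) = 2*z - 5 = -5 + 2*z)
O(V) = 36 (O(V) = (1 + (-5 + 2*5))² = (1 + (-5 + 10))² = (1 + 5)² = 6² = 36)
p(q, v) = 36
y(Q) = √(36 + Q) (y(Q) = √(Q + 36) = √(36 + Q))
u = -77 (u = 77*(-1) = -77)
u - y(165) = -77 - √(36 + 165) = -77 - √201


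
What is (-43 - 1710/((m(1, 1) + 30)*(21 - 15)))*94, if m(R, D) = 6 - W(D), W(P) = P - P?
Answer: -28717/6 ≈ -4786.2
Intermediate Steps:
W(P) = 0
m(R, D) = 6 (m(R, D) = 6 - 1*0 = 6 + 0 = 6)
(-43 - 1710/((m(1, 1) + 30)*(21 - 15)))*94 = (-43 - 1710/((6 + 30)*(21 - 15)))*94 = (-43 - 1710/(36*6))*94 = (-43 - 1710/216)*94 = (-43 - 45*19/108)*94 = (-43 - 95/12)*94 = -611/12*94 = -28717/6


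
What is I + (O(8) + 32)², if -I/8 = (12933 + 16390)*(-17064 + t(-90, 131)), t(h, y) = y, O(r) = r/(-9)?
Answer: 321749159032/81 ≈ 3.9722e+9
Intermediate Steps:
O(r) = -r/9 (O(r) = r*(-⅑) = -r/9)
I = 3972210872 (I = -8*(12933 + 16390)*(-17064 + 131) = -234584*(-16933) = -8*(-496526359) = 3972210872)
I + (O(8) + 32)² = 3972210872 + (-⅑*8 + 32)² = 3972210872 + (-8/9 + 32)² = 3972210872 + (280/9)² = 3972210872 + 78400/81 = 321749159032/81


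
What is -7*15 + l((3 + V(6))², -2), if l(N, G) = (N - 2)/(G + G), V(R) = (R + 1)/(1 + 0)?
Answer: -259/2 ≈ -129.50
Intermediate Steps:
V(R) = 1 + R (V(R) = (1 + R)/1 = (1 + R)*1 = 1 + R)
l(N, G) = (-2 + N)/(2*G) (l(N, G) = (-2 + N)/((2*G)) = (-2 + N)*(1/(2*G)) = (-2 + N)/(2*G))
-7*15 + l((3 + V(6))², -2) = -7*15 + (½)*(-2 + (3 + (1 + 6))²)/(-2) = -105 + (½)*(-½)*(-2 + (3 + 7)²) = -105 + (½)*(-½)*(-2 + 10²) = -105 + (½)*(-½)*(-2 + 100) = -105 + (½)*(-½)*98 = -105 - 49/2 = -259/2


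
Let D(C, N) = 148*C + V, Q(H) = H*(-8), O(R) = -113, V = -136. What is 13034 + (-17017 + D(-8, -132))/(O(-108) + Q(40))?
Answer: 5662059/433 ≈ 13076.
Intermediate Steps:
Q(H) = -8*H
D(C, N) = -136 + 148*C (D(C, N) = 148*C - 136 = -136 + 148*C)
13034 + (-17017 + D(-8, -132))/(O(-108) + Q(40)) = 13034 + (-17017 + (-136 + 148*(-8)))/(-113 - 8*40) = 13034 + (-17017 + (-136 - 1184))/(-113 - 320) = 13034 + (-17017 - 1320)/(-433) = 13034 - 18337*(-1/433) = 13034 + 18337/433 = 5662059/433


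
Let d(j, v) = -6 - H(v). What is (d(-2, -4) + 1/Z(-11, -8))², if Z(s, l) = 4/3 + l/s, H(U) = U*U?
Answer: 2140369/4624 ≈ 462.88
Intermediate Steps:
H(U) = U²
Z(s, l) = 4/3 + l/s (Z(s, l) = 4*(⅓) + l/s = 4/3 + l/s)
d(j, v) = -6 - v²
(d(-2, -4) + 1/Z(-11, -8))² = ((-6 - 1*(-4)²) + 1/(4/3 - 8/(-11)))² = ((-6 - 1*16) + 1/(4/3 - 8*(-1/11)))² = ((-6 - 16) + 1/(4/3 + 8/11))² = (-22 + 1/(68/33))² = (-22 + 33/68)² = (-1463/68)² = 2140369/4624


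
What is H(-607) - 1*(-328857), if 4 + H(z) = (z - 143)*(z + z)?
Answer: 1239353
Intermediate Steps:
H(z) = -4 + 2*z*(-143 + z) (H(z) = -4 + (z - 143)*(z + z) = -4 + (-143 + z)*(2*z) = -4 + 2*z*(-143 + z))
H(-607) - 1*(-328857) = (-4 - 286*(-607) + 2*(-607)**2) - 1*(-328857) = (-4 + 173602 + 2*368449) + 328857 = (-4 + 173602 + 736898) + 328857 = 910496 + 328857 = 1239353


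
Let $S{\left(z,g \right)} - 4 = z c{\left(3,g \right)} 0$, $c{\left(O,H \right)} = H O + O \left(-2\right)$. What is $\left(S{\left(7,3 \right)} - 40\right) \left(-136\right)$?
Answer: $4896$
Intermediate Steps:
$c{\left(O,H \right)} = - 2 O + H O$ ($c{\left(O,H \right)} = H O - 2 O = - 2 O + H O$)
$S{\left(z,g \right)} = 4$ ($S{\left(z,g \right)} = 4 + z 3 \left(-2 + g\right) 0 = 4 + z \left(-6 + 3 g\right) 0 = 4 + 0 = 4$)
$\left(S{\left(7,3 \right)} - 40\right) \left(-136\right) = \left(4 - 40\right) \left(-136\right) = \left(-36\right) \left(-136\right) = 4896$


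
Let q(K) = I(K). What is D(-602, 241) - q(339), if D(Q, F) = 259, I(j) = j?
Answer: -80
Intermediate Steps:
q(K) = K
D(-602, 241) - q(339) = 259 - 1*339 = 259 - 339 = -80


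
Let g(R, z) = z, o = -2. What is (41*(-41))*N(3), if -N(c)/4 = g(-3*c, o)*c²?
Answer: -121032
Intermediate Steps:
N(c) = 8*c² (N(c) = -(-8)*c² = 8*c²)
(41*(-41))*N(3) = (41*(-41))*(8*3²) = -13448*9 = -1681*72 = -121032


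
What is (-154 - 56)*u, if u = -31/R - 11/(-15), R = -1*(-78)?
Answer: -917/13 ≈ -70.538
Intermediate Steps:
R = 78
u = 131/390 (u = -31/78 - 11/(-15) = -31*1/78 - 11*(-1/15) = -31/78 + 11/15 = 131/390 ≈ 0.33590)
(-154 - 56)*u = (-154 - 56)*(131/390) = -210*131/390 = -917/13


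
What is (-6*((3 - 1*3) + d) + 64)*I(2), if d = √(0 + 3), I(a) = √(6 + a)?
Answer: -12*√6 + 128*√2 ≈ 151.63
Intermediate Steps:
d = √3 ≈ 1.7320
(-6*((3 - 1*3) + d) + 64)*I(2) = (-6*((3 - 1*3) + √3) + 64)*√(6 + 2) = (-6*((3 - 3) + √3) + 64)*√8 = (-6*(0 + √3) + 64)*(2*√2) = (-6*√3 + 64)*(2*√2) = (64 - 6*√3)*(2*√2) = 2*√2*(64 - 6*√3)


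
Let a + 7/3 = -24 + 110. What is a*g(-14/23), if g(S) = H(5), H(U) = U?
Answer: 1255/3 ≈ 418.33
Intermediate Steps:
a = 251/3 (a = -7/3 + (-24 + 110) = -7/3 + 86 = 251/3 ≈ 83.667)
g(S) = 5
a*g(-14/23) = (251/3)*5 = 1255/3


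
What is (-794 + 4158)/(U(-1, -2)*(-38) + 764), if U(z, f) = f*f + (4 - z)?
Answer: 1682/211 ≈ 7.9716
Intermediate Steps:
U(z, f) = 4 + f² - z (U(z, f) = f² + (4 - z) = 4 + f² - z)
(-794 + 4158)/(U(-1, -2)*(-38) + 764) = (-794 + 4158)/((4 + (-2)² - 1*(-1))*(-38) + 764) = 3364/((4 + 4 + 1)*(-38) + 764) = 3364/(9*(-38) + 764) = 3364/(-342 + 764) = 3364/422 = 3364*(1/422) = 1682/211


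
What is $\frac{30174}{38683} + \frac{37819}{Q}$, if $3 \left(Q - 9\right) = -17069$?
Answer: $- \frac{3874631823}{659235686} \approx -5.8775$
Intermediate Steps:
$Q = - \frac{17042}{3}$ ($Q = 9 + \frac{1}{3} \left(-17069\right) = 9 - \frac{17069}{3} = - \frac{17042}{3} \approx -5680.7$)
$\frac{30174}{38683} + \frac{37819}{Q} = \frac{30174}{38683} + \frac{37819}{- \frac{17042}{3}} = 30174 \cdot \frac{1}{38683} + 37819 \left(- \frac{3}{17042}\right) = \frac{30174}{38683} - \frac{113457}{17042} = - \frac{3874631823}{659235686}$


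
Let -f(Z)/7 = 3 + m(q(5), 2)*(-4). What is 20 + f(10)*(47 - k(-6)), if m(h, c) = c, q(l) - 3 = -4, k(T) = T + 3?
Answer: 1770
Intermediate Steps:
k(T) = 3 + T
q(l) = -1 (q(l) = 3 - 4 = -1)
f(Z) = 35 (f(Z) = -7*(3 + 2*(-4)) = -7*(3 - 8) = -7*(-5) = 35)
20 + f(10)*(47 - k(-6)) = 20 + 35*(47 - (3 - 6)) = 20 + 35*(47 - 1*(-3)) = 20 + 35*(47 + 3) = 20 + 35*50 = 20 + 1750 = 1770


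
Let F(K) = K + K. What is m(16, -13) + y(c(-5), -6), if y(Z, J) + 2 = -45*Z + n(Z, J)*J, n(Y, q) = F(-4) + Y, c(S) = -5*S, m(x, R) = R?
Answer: -1242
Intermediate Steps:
F(K) = 2*K
n(Y, q) = -8 + Y (n(Y, q) = 2*(-4) + Y = -8 + Y)
y(Z, J) = -2 - 45*Z + J*(-8 + Z) (y(Z, J) = -2 + (-45*Z + (-8 + Z)*J) = -2 + (-45*Z + J*(-8 + Z)) = -2 - 45*Z + J*(-8 + Z))
m(16, -13) + y(c(-5), -6) = -13 + (-2 - (-225)*(-5) - 6*(-8 - 5*(-5))) = -13 + (-2 - 45*25 - 6*(-8 + 25)) = -13 + (-2 - 1125 - 6*17) = -13 + (-2 - 1125 - 102) = -13 - 1229 = -1242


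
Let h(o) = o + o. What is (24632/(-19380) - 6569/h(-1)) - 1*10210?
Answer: -67120411/9690 ≈ -6926.8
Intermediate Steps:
h(o) = 2*o
(24632/(-19380) - 6569/h(-1)) - 1*10210 = (24632/(-19380) - 6569/(2*(-1))) - 1*10210 = (24632*(-1/19380) - 6569/(-2)) - 10210 = (-6158/4845 - 6569*(-½)) - 10210 = (-6158/4845 + 6569/2) - 10210 = 31814489/9690 - 10210 = -67120411/9690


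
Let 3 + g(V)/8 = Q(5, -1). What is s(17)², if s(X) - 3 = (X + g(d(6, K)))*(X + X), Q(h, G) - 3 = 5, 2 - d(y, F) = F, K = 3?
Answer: 3767481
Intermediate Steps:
d(y, F) = 2 - F
Q(h, G) = 8 (Q(h, G) = 3 + 5 = 8)
g(V) = 40 (g(V) = -24 + 8*8 = -24 + 64 = 40)
s(X) = 3 + 2*X*(40 + X) (s(X) = 3 + (X + 40)*(X + X) = 3 + (40 + X)*(2*X) = 3 + 2*X*(40 + X))
s(17)² = (3 + 2*17² + 80*17)² = (3 + 2*289 + 1360)² = (3 + 578 + 1360)² = 1941² = 3767481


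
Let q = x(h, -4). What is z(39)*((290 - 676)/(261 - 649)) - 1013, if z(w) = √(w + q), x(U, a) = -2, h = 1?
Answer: -1013 + 193*√37/194 ≈ -1006.9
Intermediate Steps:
q = -2
z(w) = √(-2 + w) (z(w) = √(w - 2) = √(-2 + w))
z(39)*((290 - 676)/(261 - 649)) - 1013 = √(-2 + 39)*((290 - 676)/(261 - 649)) - 1013 = √37*(-386/(-388)) - 1013 = √37*(-386*(-1/388)) - 1013 = √37*(193/194) - 1013 = 193*√37/194 - 1013 = -1013 + 193*√37/194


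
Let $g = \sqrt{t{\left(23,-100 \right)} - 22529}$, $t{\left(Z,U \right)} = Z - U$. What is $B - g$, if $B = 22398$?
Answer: $22398 - i \sqrt{22406} \approx 22398.0 - 149.69 i$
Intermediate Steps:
$g = i \sqrt{22406}$ ($g = \sqrt{\left(23 - -100\right) - 22529} = \sqrt{\left(23 + 100\right) - 22529} = \sqrt{123 - 22529} = \sqrt{-22406} = i \sqrt{22406} \approx 149.69 i$)
$B - g = 22398 - i \sqrt{22406}$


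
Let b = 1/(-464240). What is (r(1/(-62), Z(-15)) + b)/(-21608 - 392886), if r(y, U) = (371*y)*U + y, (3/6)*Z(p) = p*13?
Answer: -33585210649/5965165531360 ≈ -0.0056302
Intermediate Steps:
Z(p) = 26*p (Z(p) = 2*(p*13) = 2*(13*p) = 26*p)
b = -1/464240 ≈ -2.1541e-6
r(y, U) = y + 371*U*y (r(y, U) = 371*U*y + y = y + 371*U*y)
(r(1/(-62), Z(-15)) + b)/(-21608 - 392886) = ((1 + 371*(26*(-15)))/(-62) - 1/464240)/(-21608 - 392886) = (-(1 + 371*(-390))/62 - 1/464240)/(-414494) = (-(1 - 144690)/62 - 1/464240)*(-1/414494) = (-1/62*(-144689) - 1/464240)*(-1/414494) = (144689/62 - 1/464240)*(-1/414494) = (33585210649/14391440)*(-1/414494) = -33585210649/5965165531360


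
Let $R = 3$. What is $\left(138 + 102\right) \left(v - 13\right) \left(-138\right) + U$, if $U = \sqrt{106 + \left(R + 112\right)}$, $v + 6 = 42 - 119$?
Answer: $3179520 + \sqrt{221} \approx 3.1795 \cdot 10^{6}$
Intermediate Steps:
$v = -83$ ($v = -6 + \left(42 - 119\right) = -6 - 77 = -83$)
$U = \sqrt{221}$ ($U = \sqrt{106 + \left(3 + 112\right)} = \sqrt{106 + 115} = \sqrt{221} \approx 14.866$)
$\left(138 + 102\right) \left(v - 13\right) \left(-138\right) + U = \left(138 + 102\right) \left(-83 - 13\right) \left(-138\right) + \sqrt{221} = 240 \left(-96\right) \left(-138\right) + \sqrt{221} = \left(-23040\right) \left(-138\right) + \sqrt{221} = 3179520 + \sqrt{221}$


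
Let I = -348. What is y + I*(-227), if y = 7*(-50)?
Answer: 78646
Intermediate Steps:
y = -350
y + I*(-227) = -350 - 348*(-227) = -350 + 78996 = 78646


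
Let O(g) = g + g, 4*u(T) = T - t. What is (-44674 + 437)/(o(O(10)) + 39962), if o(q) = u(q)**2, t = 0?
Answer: -44237/39987 ≈ -1.1063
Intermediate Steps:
u(T) = T/4 (u(T) = (T - 1*0)/4 = (T + 0)/4 = T/4)
O(g) = 2*g
o(q) = q**2/16 (o(q) = (q/4)**2 = q**2/16)
(-44674 + 437)/(o(O(10)) + 39962) = (-44674 + 437)/((2*10)**2/16 + 39962) = -44237/((1/16)*20**2 + 39962) = -44237/((1/16)*400 + 39962) = -44237/(25 + 39962) = -44237/39987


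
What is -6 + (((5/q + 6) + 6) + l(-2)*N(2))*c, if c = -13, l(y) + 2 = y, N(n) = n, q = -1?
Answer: 7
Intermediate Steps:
l(y) = -2 + y
-6 + (((5/q + 6) + 6) + l(-2)*N(2))*c = -6 + (((5/(-1) + 6) + 6) + (-2 - 2)*2)*(-13) = -6 + (((5*(-1) + 6) + 6) - 4*2)*(-13) = -6 + (((-5 + 6) + 6) - 8)*(-13) = -6 + ((1 + 6) - 8)*(-13) = -6 + (7 - 8)*(-13) = -6 - 1*(-13) = -6 + 13 = 7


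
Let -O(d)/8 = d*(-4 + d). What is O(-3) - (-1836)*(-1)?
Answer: -2004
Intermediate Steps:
O(d) = -8*d*(-4 + d)
O(-3) - (-1836)*(-1) = 8*(-3)*(4 - 1*(-3)) - (-1836)*(-1) = 8*(-3)*(4 + 3) - 102*18 = 8*(-3)*7 - 1836 = -168 - 1836 = -2004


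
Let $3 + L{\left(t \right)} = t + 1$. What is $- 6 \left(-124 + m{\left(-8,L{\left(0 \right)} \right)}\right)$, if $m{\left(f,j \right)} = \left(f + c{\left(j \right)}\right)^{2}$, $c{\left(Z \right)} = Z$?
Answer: $144$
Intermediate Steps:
$L{\left(t \right)} = -2 + t$ ($L{\left(t \right)} = -3 + \left(t + 1\right) = -3 + \left(1 + t\right) = -2 + t$)
$m{\left(f,j \right)} = \left(f + j\right)^{2}$
$- 6 \left(-124 + m{\left(-8,L{\left(0 \right)} \right)}\right) = - 6 \left(-124 + \left(-8 + \left(-2 + 0\right)\right)^{2}\right) = - 6 \left(-124 + \left(-8 - 2\right)^{2}\right) = - 6 \left(-124 + \left(-10\right)^{2}\right) = - 6 \left(-124 + 100\right) = \left(-6\right) \left(-24\right) = 144$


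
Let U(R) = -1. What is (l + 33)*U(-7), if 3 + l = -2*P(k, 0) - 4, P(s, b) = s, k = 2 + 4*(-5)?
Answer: -62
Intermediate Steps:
k = -18 (k = 2 - 20 = -18)
l = 29 (l = -3 + (-2*(-18) - 4) = -3 + (36 - 4) = -3 + 32 = 29)
(l + 33)*U(-7) = (29 + 33)*(-1) = 62*(-1) = -62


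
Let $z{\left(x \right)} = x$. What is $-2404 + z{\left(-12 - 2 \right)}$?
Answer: $-2418$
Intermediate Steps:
$-2404 + z{\left(-12 - 2 \right)} = -2404 - 14 = -2418$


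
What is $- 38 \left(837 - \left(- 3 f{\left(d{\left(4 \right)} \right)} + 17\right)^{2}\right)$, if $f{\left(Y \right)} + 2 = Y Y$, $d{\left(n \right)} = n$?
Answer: $-8056$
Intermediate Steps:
$f{\left(Y \right)} = -2 + Y^{2}$ ($f{\left(Y \right)} = -2 + Y Y = -2 + Y^{2}$)
$- 38 \left(837 - \left(- 3 f{\left(d{\left(4 \right)} \right)} + 17\right)^{2}\right) = - 38 \left(837 - \left(- 3 \left(-2 + 4^{2}\right) + 17\right)^{2}\right) = - 38 \left(837 - \left(- 3 \left(-2 + 16\right) + 17\right)^{2}\right) = - 38 \left(837 - \left(\left(-3\right) 14 + 17\right)^{2}\right) = - 38 \left(837 - \left(-42 + 17\right)^{2}\right) = - 38 \left(837 - \left(-25\right)^{2}\right) = - 38 \left(837 - 625\right) = \left(-38\right) 212 = -8056$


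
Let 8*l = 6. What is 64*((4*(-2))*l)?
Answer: -384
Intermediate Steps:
l = ¾ (l = (⅛)*6 = ¾ ≈ 0.75000)
64*((4*(-2))*l) = 64*((4*(-2))*(¾)) = 64*(-8*¾) = 64*(-6) = -384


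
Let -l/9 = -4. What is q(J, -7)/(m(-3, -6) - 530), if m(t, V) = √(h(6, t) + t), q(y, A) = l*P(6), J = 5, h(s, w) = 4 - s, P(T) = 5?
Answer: -6360/18727 - 12*I*√5/18727 ≈ -0.33962 - 0.0014328*I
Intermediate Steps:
l = 36 (l = -9*(-4) = 36)
q(y, A) = 180 (q(y, A) = 36*5 = 180)
m(t, V) = √(-2 + t) (m(t, V) = √((4 - 1*6) + t) = √((4 - 6) + t) = √(-2 + t))
q(J, -7)/(m(-3, -6) - 530) = 180/(√(-2 - 3) - 530) = 180/(√(-5) - 530) = 180/(I*√5 - 530) = 180/(-530 + I*√5)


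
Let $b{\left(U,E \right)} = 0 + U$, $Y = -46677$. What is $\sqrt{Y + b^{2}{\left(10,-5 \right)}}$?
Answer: $i \sqrt{46577} \approx 215.82 i$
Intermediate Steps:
$b{\left(U,E \right)} = U$
$\sqrt{Y + b^{2}{\left(10,-5 \right)}} = \sqrt{-46677 + 10^{2}} = \sqrt{-46677 + 100} = \sqrt{-46577} = i \sqrt{46577}$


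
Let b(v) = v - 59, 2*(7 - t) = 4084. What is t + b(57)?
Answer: -2037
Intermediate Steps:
t = -2035 (t = 7 - ½*4084 = 7 - 2042 = -2035)
b(v) = -59 + v
t + b(57) = -2035 + (-59 + 57) = -2035 - 2 = -2037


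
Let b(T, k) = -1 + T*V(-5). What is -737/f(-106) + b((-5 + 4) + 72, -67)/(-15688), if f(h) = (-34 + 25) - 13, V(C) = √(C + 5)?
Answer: 525549/15688 ≈ 33.500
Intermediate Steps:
V(C) = √(5 + C)
f(h) = -22 (f(h) = -9 - 13 = -22)
b(T, k) = -1 (b(T, k) = -1 + T*√(5 - 5) = -1 + T*√0 = -1 + T*0 = -1 + 0 = -1)
-737/f(-106) + b((-5 + 4) + 72, -67)/(-15688) = -737/(-22) - 1/(-15688) = -737*(-1/22) - 1*(-1/15688) = 67/2 + 1/15688 = 525549/15688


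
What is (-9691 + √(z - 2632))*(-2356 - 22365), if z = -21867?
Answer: 239571211 - 24721*I*√24499 ≈ 2.3957e+8 - 3.8694e+6*I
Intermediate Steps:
(-9691 + √(z - 2632))*(-2356 - 22365) = (-9691 + √(-21867 - 2632))*(-2356 - 22365) = (-9691 + √(-24499))*(-24721) = (-9691 + I*√24499)*(-24721) = 239571211 - 24721*I*√24499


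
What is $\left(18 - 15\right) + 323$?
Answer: $326$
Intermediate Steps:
$\left(18 - 15\right) + 323 = 3 + 323 = 326$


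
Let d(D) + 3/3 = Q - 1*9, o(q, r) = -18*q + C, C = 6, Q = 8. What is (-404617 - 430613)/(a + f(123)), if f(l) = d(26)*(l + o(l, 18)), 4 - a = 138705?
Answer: 835230/134531 ≈ 6.2085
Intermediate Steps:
o(q, r) = 6 - 18*q (o(q, r) = -18*q + 6 = 6 - 18*q)
d(D) = -2 (d(D) = -1 + (8 - 1*9) = -1 + (8 - 9) = -1 - 1 = -2)
a = -138701 (a = 4 - 1*138705 = 4 - 138705 = -138701)
f(l) = -12 + 34*l (f(l) = -2*(l + (6 - 18*l)) = -2*(6 - 17*l) = -12 + 34*l)
(-404617 - 430613)/(a + f(123)) = (-404617 - 430613)/(-138701 + (-12 + 34*123)) = -835230/(-138701 + (-12 + 4182)) = -835230/(-138701 + 4170) = -835230/(-134531) = -835230*(-1/134531) = 835230/134531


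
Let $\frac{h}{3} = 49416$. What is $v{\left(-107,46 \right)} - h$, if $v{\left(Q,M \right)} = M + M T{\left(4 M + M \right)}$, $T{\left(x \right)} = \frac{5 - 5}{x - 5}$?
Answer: $-148202$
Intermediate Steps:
$h = 148248$ ($h = 3 \cdot 49416 = 148248$)
$T{\left(x \right)} = 0$ ($T{\left(x \right)} = \frac{0}{-5 + x} = 0$)
$v{\left(Q,M \right)} = M$ ($v{\left(Q,M \right)} = M + M 0 = M + 0 = M$)
$v{\left(-107,46 \right)} - h = 46 - 148248 = -148202$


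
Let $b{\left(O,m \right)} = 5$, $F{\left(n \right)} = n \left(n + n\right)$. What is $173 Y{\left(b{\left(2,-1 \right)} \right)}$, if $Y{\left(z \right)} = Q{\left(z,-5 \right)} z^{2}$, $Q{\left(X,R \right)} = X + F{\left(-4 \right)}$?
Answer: $160025$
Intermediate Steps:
$F{\left(n \right)} = 2 n^{2}$ ($F{\left(n \right)} = n 2 n = 2 n^{2}$)
$Q{\left(X,R \right)} = 32 + X$ ($Q{\left(X,R \right)} = X + 2 \left(-4\right)^{2} = X + 2 \cdot 16 = X + 32 = 32 + X$)
$Y{\left(z \right)} = z^{2} \left(32 + z\right)$ ($Y{\left(z \right)} = \left(32 + z\right) z^{2} = z^{2} \left(32 + z\right)$)
$173 Y{\left(b{\left(2,-1 \right)} \right)} = 173 \cdot 5^{2} \left(32 + 5\right) = 173 \cdot 25 \cdot 37 = 173 \cdot 925 = 160025$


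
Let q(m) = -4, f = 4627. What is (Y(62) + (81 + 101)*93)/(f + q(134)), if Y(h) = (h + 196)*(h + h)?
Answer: 16306/1541 ≈ 10.581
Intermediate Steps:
Y(h) = 2*h*(196 + h) (Y(h) = (196 + h)*(2*h) = 2*h*(196 + h))
(Y(62) + (81 + 101)*93)/(f + q(134)) = (2*62*(196 + 62) + (81 + 101)*93)/(4627 - 4) = (2*62*258 + 182*93)/4623 = (31992 + 16926)*(1/4623) = 48918*(1/4623) = 16306/1541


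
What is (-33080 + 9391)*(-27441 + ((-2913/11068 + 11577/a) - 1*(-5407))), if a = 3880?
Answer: 5603086555895099/10735960 ≈ 5.2190e+8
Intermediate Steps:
(-33080 + 9391)*(-27441 + ((-2913/11068 + 11577/a) - 1*(-5407))) = (-33080 + 9391)*(-27441 + ((-2913/11068 + 11577/3880) - 1*(-5407))) = -23689*(-27441 + ((-2913*1/11068 + 11577*(1/3880)) + 5407)) = -23689*(-27441 + ((-2913/11068 + 11577/3880) + 5407)) = -23689*(-27441 + (29207949/10735960 + 5407)) = -23689*(-27441 + 58078543669/10735960) = -23689*(-236526934691/10735960) = 5603086555895099/10735960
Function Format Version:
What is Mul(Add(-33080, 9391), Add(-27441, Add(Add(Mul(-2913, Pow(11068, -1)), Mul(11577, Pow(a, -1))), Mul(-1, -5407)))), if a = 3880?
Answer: Rational(5603086555895099, 10735960) ≈ 5.2190e+8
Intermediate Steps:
Mul(Add(-33080, 9391), Add(-27441, Add(Add(Mul(-2913, Pow(11068, -1)), Mul(11577, Pow(a, -1))), Mul(-1, -5407)))) = Mul(Add(-33080, 9391), Add(-27441, Add(Add(Mul(-2913, Pow(11068, -1)), Mul(11577, Pow(3880, -1))), Mul(-1, -5407)))) = Mul(-23689, Add(-27441, Add(Add(Mul(-2913, Rational(1, 11068)), Mul(11577, Rational(1, 3880))), 5407))) = Mul(-23689, Add(-27441, Add(Add(Rational(-2913, 11068), Rational(11577, 3880)), 5407))) = Mul(-23689, Add(-27441, Add(Rational(29207949, 10735960), 5407))) = Mul(-23689, Add(-27441, Rational(58078543669, 10735960))) = Mul(-23689, Rational(-236526934691, 10735960)) = Rational(5603086555895099, 10735960)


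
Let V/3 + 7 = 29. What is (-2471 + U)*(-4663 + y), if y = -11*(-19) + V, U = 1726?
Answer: 3269060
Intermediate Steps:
V = 66 (V = -21 + 3*29 = -21 + 87 = 66)
y = 275 (y = -11*(-19) + 66 = 209 + 66 = 275)
(-2471 + U)*(-4663 + y) = (-2471 + 1726)*(-4663 + 275) = -745*(-4388) = 3269060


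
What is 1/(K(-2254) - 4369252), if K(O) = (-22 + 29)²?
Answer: -1/4369203 ≈ -2.2887e-7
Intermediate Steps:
K(O) = 49 (K(O) = 7² = 49)
1/(K(-2254) - 4369252) = 1/(49 - 4369252) = 1/(-4369203) = -1/4369203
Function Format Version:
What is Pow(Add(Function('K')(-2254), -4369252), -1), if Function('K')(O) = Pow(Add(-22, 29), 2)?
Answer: Rational(-1, 4369203) ≈ -2.2887e-7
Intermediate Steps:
Function('K')(O) = 49 (Function('K')(O) = Pow(7, 2) = 49)
Pow(Add(Function('K')(-2254), -4369252), -1) = Pow(Add(49, -4369252), -1) = Pow(-4369203, -1) = Rational(-1, 4369203)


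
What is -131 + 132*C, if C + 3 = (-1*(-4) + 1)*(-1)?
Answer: -1187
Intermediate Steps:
C = -8 (C = -3 + (-1*(-4) + 1)*(-1) = -3 + (4 + 1)*(-1) = -3 + 5*(-1) = -3 - 5 = -8)
-131 + 132*C = -131 + 132*(-8) = -131 - 1056 = -1187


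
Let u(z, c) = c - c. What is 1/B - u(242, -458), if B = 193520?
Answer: 1/193520 ≈ 5.1674e-6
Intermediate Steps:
u(z, c) = 0
1/B - u(242, -458) = 1/193520 - 1*0 = 1/193520 + 0 = 1/193520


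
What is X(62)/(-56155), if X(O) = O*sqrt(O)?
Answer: -62*sqrt(62)/56155 ≈ -0.0086936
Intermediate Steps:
X(O) = O**(3/2)
X(62)/(-56155) = 62**(3/2)/(-56155) = (62*sqrt(62))*(-1/56155) = -62*sqrt(62)/56155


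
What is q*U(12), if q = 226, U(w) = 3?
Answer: 678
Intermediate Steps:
q*U(12) = 226*3 = 678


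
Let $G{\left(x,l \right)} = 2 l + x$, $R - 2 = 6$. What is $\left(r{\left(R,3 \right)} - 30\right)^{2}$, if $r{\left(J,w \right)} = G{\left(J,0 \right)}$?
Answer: $484$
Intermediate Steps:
$R = 8$ ($R = 2 + 6 = 8$)
$G{\left(x,l \right)} = x + 2 l$
$r{\left(J,w \right)} = J$ ($r{\left(J,w \right)} = J + 2 \cdot 0 = J + 0 = J$)
$\left(r{\left(R,3 \right)} - 30\right)^{2} = \left(8 - 30\right)^{2} = \left(-22\right)^{2} = 484$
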